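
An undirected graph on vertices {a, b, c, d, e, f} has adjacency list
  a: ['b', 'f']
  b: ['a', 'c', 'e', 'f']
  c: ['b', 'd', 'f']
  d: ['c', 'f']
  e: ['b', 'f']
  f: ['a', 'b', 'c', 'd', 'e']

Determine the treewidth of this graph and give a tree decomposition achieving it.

Treewidth 2.
One optimal decomposition is:
Bags: B1 = {b, e, f}  B2 = {a, b, f}  B3 = {b, c, f}  B4 = {c, d, f}
Tree: B1–B2, B1–B3, B3–B4

The largest bag has 3 vertices, giving width 2; this decomposition certifies tw(G) ≤ 2. For the lower bound, the 3 vertices {c, d, f} are pairwise adjacent, and any tree decomposition puts a clique entirely inside one bag — forcing width ≥ 2. Hence tw(G) = 2 exactly.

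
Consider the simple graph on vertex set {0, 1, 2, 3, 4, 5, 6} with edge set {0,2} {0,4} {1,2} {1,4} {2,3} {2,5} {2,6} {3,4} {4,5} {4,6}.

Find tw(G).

2

A width-2 tree decomposition is:
Bags: B1 = {2, 4, 5}  B2 = {2, 4, 6}  B3 = {0, 2, 4}  B4 = {1, 2, 4}  B5 = {2, 3, 4}
Tree: B1–B2, B2–B3, B3–B4, B4–B5
Every bag has size at most 3, so the width is 3 − 1 = 2 and tw(G) ≤ 2. The edges 4–5–2–6–4 form a cycle, so G is not a tree and its treewidth is at least 2. Therefore the treewidth is 2.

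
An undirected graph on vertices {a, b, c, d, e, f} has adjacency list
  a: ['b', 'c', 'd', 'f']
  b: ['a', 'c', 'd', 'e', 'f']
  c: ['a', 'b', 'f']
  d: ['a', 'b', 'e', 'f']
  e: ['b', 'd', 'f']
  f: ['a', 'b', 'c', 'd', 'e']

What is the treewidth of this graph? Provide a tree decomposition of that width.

Treewidth 3.
One optimal decomposition is:
Bags: B1 = {a, b, c, f}  B2 = {a, b, d, f}  B3 = {b, d, e, f}
Tree: B1–B2, B2–B3

The largest bag has 4 vertices, giving width 3; this decomposition certifies tw(G) ≤ 3. Conversely, {b, d, e, f} is a clique of size 4, and the vertices of any clique must share a bag in every tree decomposition; so some bag has ≥ 4 vertices and tw(G) ≥ 3. The upper and lower bounds meet at 3, so that is the treewidth.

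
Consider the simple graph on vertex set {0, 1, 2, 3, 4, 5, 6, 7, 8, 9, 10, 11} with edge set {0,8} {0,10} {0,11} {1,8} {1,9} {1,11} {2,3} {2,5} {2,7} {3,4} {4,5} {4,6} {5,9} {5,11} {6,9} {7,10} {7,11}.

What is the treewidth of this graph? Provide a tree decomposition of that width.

The largest bag has 4 vertices, giving width 3; this decomposition certifies tw(G) ≤ 3. For the lower bound: the 4 vertex sets {0,8,10}, {7}, {11}, {1,2,5,9} are disjoint, each induces a connected subgraph, and every pair is joined by at least one edge of G. Contracting each set to a single vertex therefore yields K_{4} as a minor, and since treewidth is minor-monotone, tw(G) ≥ tw(K_{4}) = 3. Therefore the treewidth is 3.

Treewidth 3.
One optimal decomposition is:
Bags: B1 = {0, 7, 8, 10}  B2 = {0, 7, 8, 11}  B3 = {1, 7, 8, 11}  B4 = {1, 2, 7, 11}  B5 = {1, 2, 5, 11}  B6 = {1, 2, 5, 9}  B7 = {2, 3, 5, 9}  B8 = {3, 4, 5, 9}  B9 = {3, 4, 6, 9}
Tree: B1–B2, B2–B3, B3–B4, B4–B5, B5–B6, B6–B7, B7–B8, B8–B9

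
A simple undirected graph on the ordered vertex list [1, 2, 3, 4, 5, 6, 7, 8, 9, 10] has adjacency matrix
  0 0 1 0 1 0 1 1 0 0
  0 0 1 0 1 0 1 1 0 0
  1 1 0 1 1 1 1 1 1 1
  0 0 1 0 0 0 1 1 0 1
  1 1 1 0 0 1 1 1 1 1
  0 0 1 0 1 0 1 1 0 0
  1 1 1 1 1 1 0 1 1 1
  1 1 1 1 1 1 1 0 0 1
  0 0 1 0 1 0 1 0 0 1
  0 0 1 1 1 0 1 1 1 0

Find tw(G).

4

A width-4 tree decomposition is:
Bags: B1 = {3, 5, 7, 9, 10}  B2 = {3, 5, 7, 8, 10}  B3 = {2, 3, 5, 7, 8}  B4 = {3, 5, 6, 7, 8}  B5 = {1, 3, 5, 7, 8}  B6 = {3, 4, 7, 8, 10}
Tree: B1–B2, B2–B3, B3–B4, B4–B5, B2–B6
Each bag holds 5 vertices, so the decomposition has width 4, which upper-bounds the treewidth. On the other hand G contains the 5-clique {3, 4, 7, 8, 10}. A clique must lie in a single bag of any decomposition, so no decomposition can have width below 4. Therefore the treewidth is 4.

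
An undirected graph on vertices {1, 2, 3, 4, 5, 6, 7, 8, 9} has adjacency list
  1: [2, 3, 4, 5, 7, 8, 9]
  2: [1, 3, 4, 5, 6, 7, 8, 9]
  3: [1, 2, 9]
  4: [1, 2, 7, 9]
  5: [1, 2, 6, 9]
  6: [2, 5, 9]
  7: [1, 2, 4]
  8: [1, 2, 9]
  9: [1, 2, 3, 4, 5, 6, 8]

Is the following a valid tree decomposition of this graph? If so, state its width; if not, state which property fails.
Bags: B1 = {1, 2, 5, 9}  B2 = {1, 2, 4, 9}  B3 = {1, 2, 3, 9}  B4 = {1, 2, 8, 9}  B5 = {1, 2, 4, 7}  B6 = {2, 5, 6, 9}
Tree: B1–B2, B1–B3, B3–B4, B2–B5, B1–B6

Yes; width 3.

Every vertex of G appears in some bag (union = {1, 2, 3, 4, 5, 6, 7, 8, 9}); every edge is covered by a bag; and for each vertex v the set of bags containing v is connected in the bag tree. The decomposition is therefore valid. The largest bag has 4 vertices, so the width is 3.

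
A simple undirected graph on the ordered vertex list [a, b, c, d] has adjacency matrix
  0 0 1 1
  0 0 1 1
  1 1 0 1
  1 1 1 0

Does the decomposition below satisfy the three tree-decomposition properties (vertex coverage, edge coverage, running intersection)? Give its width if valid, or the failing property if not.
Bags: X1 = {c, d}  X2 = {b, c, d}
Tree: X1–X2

No — vertex a appears in no bag.

A tree decomposition must satisfy three properties: every vertex lies in some bag; for every edge, both endpoints lie together in some bag; and for every vertex, the bags containing it form a connected subtree. Here vertex a appears in no bag, so the decomposition is invalid.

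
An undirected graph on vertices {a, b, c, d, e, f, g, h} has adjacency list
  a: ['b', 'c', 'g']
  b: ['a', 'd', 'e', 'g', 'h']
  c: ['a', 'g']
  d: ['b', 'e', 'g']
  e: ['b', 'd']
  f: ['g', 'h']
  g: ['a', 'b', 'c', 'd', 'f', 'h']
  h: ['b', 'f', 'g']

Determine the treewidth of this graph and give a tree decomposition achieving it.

Treewidth 2.
Bags: B1 = {f, g, h}  B2 = {b, g, h}  B3 = {b, d, g}  B4 = {a, b, g}  B5 = {b, d, e}  B6 = {a, c, g}
Tree: B1–B2, B2–B3, B3–B4, B3–B5, B4–B6

Every bag has size at most 3, so the width is 3 − 1 = 2 and tw(G) ≤ 2. Conversely, {a, c, g} is a clique of size 3, and the vertices of any clique must share a bag in every tree decomposition; so some bag has ≥ 3 vertices and tw(G) ≥ 2. The upper and lower bounds meet at 2, so that is the treewidth.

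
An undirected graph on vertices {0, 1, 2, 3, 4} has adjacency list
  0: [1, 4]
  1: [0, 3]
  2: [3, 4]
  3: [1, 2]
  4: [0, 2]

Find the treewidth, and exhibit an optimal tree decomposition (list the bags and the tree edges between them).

Each bag holds 3 vertices, so the decomposition has width 2, which upper-bounds the treewidth. Since 4–2–3–1–0–4 is a cycle in G, G is not acyclic. Forests are exactly the graphs of treewidth ≤ 1, so tw(G) ≥ 2. Combining the bounds, tw(G) = 2.

Treewidth 2.
Bags: B1 = {2, 3, 4}  B2 = {1, 3, 4}  B3 = {0, 1, 4}
Tree: B1–B2, B2–B3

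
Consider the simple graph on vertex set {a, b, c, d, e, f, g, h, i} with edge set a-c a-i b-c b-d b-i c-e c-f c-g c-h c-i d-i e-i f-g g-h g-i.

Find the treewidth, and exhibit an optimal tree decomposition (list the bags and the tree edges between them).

Treewidth 2.
One such decomposition:
Bags: B1 = {a, c, i}  B2 = {b, c, i}  B3 = {c, g, i}  B4 = {c, f, g}  B5 = {b, d, i}  B6 = {c, g, h}  B7 = {c, e, i}
Tree: B1–B2, B2–B3, B3–B4, B2–B5, B4–B6, B3–B7

The largest bag has 3 vertices, giving width 2; this decomposition certifies tw(G) ≤ 2. On the other hand G contains the 3-clique {b, d, i}. A clique must lie in a single bag of any decomposition, so no decomposition can have width below 2. Hence tw(G) = 2 exactly.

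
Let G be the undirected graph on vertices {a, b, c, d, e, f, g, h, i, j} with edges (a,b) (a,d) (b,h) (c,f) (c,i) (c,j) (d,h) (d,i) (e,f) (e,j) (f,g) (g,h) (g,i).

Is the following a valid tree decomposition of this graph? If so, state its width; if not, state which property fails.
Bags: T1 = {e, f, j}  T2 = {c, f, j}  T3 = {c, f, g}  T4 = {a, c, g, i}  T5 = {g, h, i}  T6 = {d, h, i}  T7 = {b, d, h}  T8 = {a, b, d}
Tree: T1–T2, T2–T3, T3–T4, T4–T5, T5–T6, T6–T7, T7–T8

No — bags containing vertex a are not connected in the tree.

A tree decomposition must satisfy three properties: every vertex lies in some bag; for every edge, both endpoints lie together in some bag; and for every vertex, the bags containing it form a connected subtree. Here bags containing vertex a are not connected in the tree, so the decomposition is invalid.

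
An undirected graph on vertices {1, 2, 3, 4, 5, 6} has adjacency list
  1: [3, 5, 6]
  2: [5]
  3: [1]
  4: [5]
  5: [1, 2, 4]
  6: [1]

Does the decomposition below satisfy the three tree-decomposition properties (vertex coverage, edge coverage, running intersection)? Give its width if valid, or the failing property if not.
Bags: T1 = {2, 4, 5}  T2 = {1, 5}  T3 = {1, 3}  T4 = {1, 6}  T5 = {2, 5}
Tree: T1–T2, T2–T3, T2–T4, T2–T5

A tree decomposition must satisfy three properties: every vertex lies in some bag; for every edge, both endpoints lie together in some bag; and for every vertex, the bags containing it form a connected subtree. Here bags containing vertex 2 are not connected in the tree, so the decomposition is invalid.

No — bags containing vertex 2 are not connected in the tree.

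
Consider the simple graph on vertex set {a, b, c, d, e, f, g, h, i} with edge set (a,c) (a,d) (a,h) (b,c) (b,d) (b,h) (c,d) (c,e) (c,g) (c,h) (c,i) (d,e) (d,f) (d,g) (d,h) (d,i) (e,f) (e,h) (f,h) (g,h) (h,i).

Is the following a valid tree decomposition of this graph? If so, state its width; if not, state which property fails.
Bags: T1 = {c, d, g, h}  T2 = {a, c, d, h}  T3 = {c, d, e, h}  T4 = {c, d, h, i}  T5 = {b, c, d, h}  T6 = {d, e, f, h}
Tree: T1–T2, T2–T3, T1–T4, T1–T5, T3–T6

Yes; width 3.

Checking the three conditions: (i) the bags cover all of {a, b, c, d, e, f, g, h, i}; (ii) for each edge, some bag contains both endpoints; (iii) the bags containing any fixed vertex form a subtree. All hold, so the decomposition is valid with width 4 − 1 = 3.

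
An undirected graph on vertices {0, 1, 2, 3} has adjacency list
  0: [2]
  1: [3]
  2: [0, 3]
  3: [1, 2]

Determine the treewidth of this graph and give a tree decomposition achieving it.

Each bag holds 2 vertices, so the decomposition has width 1, which upper-bounds the treewidth. Any graph with an edge has treewidth ≥ 1, and G has the edge 3–1. Hence tw(G) = 1 exactly.

Treewidth 1.
One optimal decomposition is:
Bags: B1 = {1, 3}  B2 = {2, 3}  B3 = {0, 2}
Tree: B1–B2, B2–B3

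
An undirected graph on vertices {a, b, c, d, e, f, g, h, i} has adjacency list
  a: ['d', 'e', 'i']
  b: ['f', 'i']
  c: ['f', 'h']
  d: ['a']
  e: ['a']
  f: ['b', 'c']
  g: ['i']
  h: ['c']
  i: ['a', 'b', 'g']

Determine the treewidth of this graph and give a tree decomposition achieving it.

Each bag holds 2 vertices, so the decomposition has width 1, which upper-bounds the treewidth. G has an edge, so its treewidth is at least 1. Combining the bounds, tw(G) = 1.

Treewidth 1.
Bags: B1 = {a, d}  B2 = {a, i}  B3 = {b, i}  B4 = {g, i}  B5 = {b, f}  B6 = {c, f}  B7 = {a, e}  B8 = {c, h}
Tree: B1–B2, B2–B3, B2–B4, B3–B5, B5–B6, B2–B7, B6–B8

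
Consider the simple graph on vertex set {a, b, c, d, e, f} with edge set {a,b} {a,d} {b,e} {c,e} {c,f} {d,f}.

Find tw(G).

2

A width-2 tree decomposition is:
Bags: B1 = {a, b, d}  B2 = {b, d, f}  B3 = {b, c, f}  B4 = {b, c, e}
Tree: B1–B2, B2–B3, B3–B4
Every bag has size at most 3, so the width is 3 − 1 = 2 and tw(G) ≤ 2. For the lower bound, G contains the cycle b–a–d–f–c–e–b, so G is not a forest; only forests have treewidth ≤ 1, hence tw(G) ≥ 2. The upper and lower bounds meet at 2, so that is the treewidth.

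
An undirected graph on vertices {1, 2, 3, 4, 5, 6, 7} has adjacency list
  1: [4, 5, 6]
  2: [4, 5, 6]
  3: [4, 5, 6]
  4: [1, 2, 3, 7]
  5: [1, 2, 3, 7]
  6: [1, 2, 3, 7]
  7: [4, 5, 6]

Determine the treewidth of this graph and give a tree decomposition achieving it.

Every bag has size at most 4, so the width is 4 − 1 = 3 and tw(G) ≤ 3. For the lower bound: the 4 vertex sets {1,5}, {3,4}, {6}, {7} are disjoint, each induces a connected subgraph, and every pair is joined by at least one edge of G. Contracting each set to a single vertex therefore yields K_{4} as a minor, and since treewidth is minor-monotone, tw(G) ≥ tw(K_{4}) = 3. Therefore the treewidth is 3.

Treewidth 3.
One such decomposition:
Bags: B1 = {1, 4, 5, 6}  B2 = {3, 4, 5, 6}  B3 = {4, 5, 6, 7}  B4 = {2, 4, 5, 6}
Tree: B1–B2, B2–B3, B3–B4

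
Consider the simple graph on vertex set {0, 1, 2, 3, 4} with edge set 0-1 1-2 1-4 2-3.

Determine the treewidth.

1

A width-1 tree decomposition is:
Bags: B1 = {1, 4}  B2 = {1, 2}  B3 = {0, 1}  B4 = {2, 3}
Tree: B1–B2, B2–B3, B2–B4
The largest bag has 2 vertices, giving width 1; this decomposition certifies tw(G) ≤ 1. Any graph with an edge has treewidth ≥ 1, and G has the edge 1–4. Hence tw(G) = 1 exactly.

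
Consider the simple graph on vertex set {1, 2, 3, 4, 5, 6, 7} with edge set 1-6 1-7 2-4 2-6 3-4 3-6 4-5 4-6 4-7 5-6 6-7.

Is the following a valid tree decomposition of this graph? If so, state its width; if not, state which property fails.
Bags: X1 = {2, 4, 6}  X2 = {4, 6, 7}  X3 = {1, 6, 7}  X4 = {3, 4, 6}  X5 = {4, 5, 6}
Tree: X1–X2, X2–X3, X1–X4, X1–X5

Yes; width 2.

Checking the three conditions: (i) the bags cover all of {1, 2, 3, 4, 5, 6, 7}; (ii) for each edge, some bag contains both endpoints; (iii) the bags containing any fixed vertex form a subtree. All hold, so the decomposition is valid with width 3 − 1 = 2.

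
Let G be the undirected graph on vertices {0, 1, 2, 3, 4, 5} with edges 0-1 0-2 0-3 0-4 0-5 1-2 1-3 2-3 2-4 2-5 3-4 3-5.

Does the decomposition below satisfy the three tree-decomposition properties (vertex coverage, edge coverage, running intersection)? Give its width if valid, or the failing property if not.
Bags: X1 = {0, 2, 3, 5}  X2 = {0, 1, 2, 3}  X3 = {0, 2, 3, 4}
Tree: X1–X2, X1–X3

Checking the three conditions: (i) the bags cover all of {0, 1, 2, 3, 4, 5}; (ii) for each edge, some bag contains both endpoints; (iii) the bags containing any fixed vertex form a subtree. All hold, so the decomposition is valid with width 4 − 1 = 3.

Yes; width 3.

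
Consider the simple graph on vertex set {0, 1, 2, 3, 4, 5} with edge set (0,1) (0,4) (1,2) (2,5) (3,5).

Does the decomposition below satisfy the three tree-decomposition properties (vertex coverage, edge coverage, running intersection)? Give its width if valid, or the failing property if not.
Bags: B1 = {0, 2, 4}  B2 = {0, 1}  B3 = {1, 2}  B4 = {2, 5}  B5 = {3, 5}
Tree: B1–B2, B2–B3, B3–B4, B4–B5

No — bags containing vertex 2 are not connected in the tree.

A tree decomposition must satisfy three properties: every vertex lies in some bag; for every edge, both endpoints lie together in some bag; and for every vertex, the bags containing it form a connected subtree. Here bags containing vertex 2 are not connected in the tree, so the decomposition is invalid.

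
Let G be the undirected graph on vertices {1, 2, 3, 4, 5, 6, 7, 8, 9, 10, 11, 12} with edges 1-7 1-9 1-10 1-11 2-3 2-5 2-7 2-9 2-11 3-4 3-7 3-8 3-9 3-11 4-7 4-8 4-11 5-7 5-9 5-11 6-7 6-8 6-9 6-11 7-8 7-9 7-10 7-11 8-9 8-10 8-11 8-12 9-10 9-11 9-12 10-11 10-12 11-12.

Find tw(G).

4

A width-4 tree decomposition is:
Bags: B1 = {3, 7, 8, 9, 11}  B2 = {2, 3, 7, 9, 11}  B3 = {7, 8, 9, 10, 11}  B4 = {3, 4, 7, 8, 11}  B5 = {8, 9, 10, 11, 12}  B6 = {2, 5, 7, 9, 11}  B7 = {1, 7, 9, 10, 11}  B8 = {6, 7, 8, 9, 11}
Tree: B1–B2, B1–B3, B1–B4, B3–B5, B2–B6, B3–B7, B1–B8
The largest bag has 5 vertices, giving width 4; this decomposition certifies tw(G) ≤ 4. On the other hand G contains the 5-clique {8, 9, 10, 11, 12}. A clique must lie in a single bag of any decomposition, so no decomposition can have width below 4. The upper and lower bounds meet at 4, so that is the treewidth.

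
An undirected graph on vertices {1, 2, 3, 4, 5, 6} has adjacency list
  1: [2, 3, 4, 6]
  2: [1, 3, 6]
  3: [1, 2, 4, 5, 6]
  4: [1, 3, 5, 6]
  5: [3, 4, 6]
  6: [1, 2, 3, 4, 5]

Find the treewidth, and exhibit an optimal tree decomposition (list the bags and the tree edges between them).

Each bag holds 4 vertices, so the decomposition has width 3, which upper-bounds the treewidth. Conversely, {1, 2, 3, 6} is a clique of size 4, and the vertices of any clique must share a bag in every tree decomposition; so some bag has ≥ 4 vertices and tw(G) ≥ 3. Therefore the treewidth is 3.

Treewidth 3.
One optimal decomposition is:
Bags: B1 = {1, 3, 4, 6}  B2 = {3, 4, 5, 6}  B3 = {1, 2, 3, 6}
Tree: B1–B2, B1–B3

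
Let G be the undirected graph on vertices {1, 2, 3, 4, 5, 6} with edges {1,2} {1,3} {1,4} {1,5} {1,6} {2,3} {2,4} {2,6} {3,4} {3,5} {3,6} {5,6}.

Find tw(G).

3

A width-3 tree decomposition is:
Bags: B1 = {1, 3, 5, 6}  B2 = {1, 2, 3, 6}  B3 = {1, 2, 3, 4}
Tree: B1–B2, B2–B3
The largest bag has 4 vertices, giving width 3; this decomposition certifies tw(G) ≤ 3. For the lower bound, the 4 vertices {1, 2, 3, 4} are pairwise adjacent, and any tree decomposition puts a clique entirely inside one bag — forcing width ≥ 3. The upper and lower bounds meet at 3, so that is the treewidth.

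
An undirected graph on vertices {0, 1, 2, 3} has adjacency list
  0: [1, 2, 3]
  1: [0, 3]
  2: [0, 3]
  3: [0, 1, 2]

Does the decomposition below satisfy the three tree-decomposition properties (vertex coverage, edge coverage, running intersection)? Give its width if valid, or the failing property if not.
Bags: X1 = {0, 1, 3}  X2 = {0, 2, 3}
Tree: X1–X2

Yes; width 2.

Checking the three conditions: (i) the bags cover all of {0, 1, 2, 3}; (ii) for each edge, some bag contains both endpoints; (iii) the bags containing any fixed vertex form a subtree. All hold, so the decomposition is valid with width 3 − 1 = 2.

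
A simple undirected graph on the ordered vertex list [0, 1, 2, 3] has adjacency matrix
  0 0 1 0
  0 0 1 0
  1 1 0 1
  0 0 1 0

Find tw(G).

1

A width-1 tree decomposition is:
Bags: B1 = {2, 3}  B2 = {0, 2}  B3 = {1, 2}
Tree: B1–B2, B1–B3
Every bag has size at most 2, so the width is 2 − 1 = 1 and tw(G) ≤ 1. Any graph with an edge has treewidth ≥ 1, and G has the edge 3–2. Hence tw(G) = 1 exactly.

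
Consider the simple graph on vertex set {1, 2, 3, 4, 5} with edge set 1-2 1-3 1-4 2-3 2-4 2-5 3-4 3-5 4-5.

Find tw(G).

A width-3 tree decomposition is:
Bags: B1 = {2, 3, 4, 5}  B2 = {1, 2, 3, 4}
Tree: B1–B2
Each bag holds 4 vertices, so the decomposition has width 3, which upper-bounds the treewidth. On the other hand G contains the 4-clique {1, 2, 3, 4}. A clique must lie in a single bag of any decomposition, so no decomposition can have width below 3. Therefore the treewidth is 3.

3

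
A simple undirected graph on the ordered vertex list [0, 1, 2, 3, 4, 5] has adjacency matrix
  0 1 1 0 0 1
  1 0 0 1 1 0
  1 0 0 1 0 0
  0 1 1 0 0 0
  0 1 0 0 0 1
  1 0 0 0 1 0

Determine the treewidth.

A width-2 tree decomposition is:
Bags: B1 = {0, 4, 5}  B2 = {0, 1, 4}  B3 = {0, 1, 2}  B4 = {1, 2, 3}
Tree: B1–B2, B2–B3, B3–B4
Each bag holds 3 vertices, so the decomposition has width 2, which upper-bounds the treewidth. For the lower bound, G contains the cycle 5–4–1–0–5, so G is not a forest; only forests have treewidth ≤ 1, hence tw(G) ≥ 2. The upper and lower bounds meet at 2, so that is the treewidth.

2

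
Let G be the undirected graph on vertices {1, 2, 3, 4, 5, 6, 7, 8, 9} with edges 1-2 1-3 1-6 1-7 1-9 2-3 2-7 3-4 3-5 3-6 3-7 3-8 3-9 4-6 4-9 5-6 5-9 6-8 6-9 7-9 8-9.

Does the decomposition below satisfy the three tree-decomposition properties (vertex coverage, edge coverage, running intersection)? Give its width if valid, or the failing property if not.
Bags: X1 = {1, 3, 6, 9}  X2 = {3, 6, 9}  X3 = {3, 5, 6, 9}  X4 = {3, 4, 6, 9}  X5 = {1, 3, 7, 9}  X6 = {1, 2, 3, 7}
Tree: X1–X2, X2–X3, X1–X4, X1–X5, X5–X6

No — vertex 8 appears in no bag.

A tree decomposition must satisfy three properties: every vertex lies in some bag; for every edge, both endpoints lie together in some bag; and for every vertex, the bags containing it form a connected subtree. Here vertex 8 appears in no bag, so the decomposition is invalid.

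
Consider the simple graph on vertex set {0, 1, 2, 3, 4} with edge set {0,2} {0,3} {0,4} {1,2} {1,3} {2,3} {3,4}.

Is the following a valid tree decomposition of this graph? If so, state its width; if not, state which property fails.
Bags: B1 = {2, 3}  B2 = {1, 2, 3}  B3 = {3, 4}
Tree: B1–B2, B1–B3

A tree decomposition must satisfy three properties: every vertex lies in some bag; for every edge, both endpoints lie together in some bag; and for every vertex, the bags containing it form a connected subtree. Here vertex 0 appears in no bag, so the decomposition is invalid.

No — vertex 0 appears in no bag.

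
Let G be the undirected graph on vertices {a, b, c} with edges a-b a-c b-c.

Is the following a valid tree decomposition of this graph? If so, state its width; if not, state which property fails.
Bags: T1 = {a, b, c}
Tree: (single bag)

Checking the three conditions: (i) the bags cover all of {a, b, c}; (ii) for each edge, some bag contains both endpoints; (iii) the bags containing any fixed vertex form a subtree. All hold, so the decomposition is valid with width 3 − 1 = 2.

Yes; width 2.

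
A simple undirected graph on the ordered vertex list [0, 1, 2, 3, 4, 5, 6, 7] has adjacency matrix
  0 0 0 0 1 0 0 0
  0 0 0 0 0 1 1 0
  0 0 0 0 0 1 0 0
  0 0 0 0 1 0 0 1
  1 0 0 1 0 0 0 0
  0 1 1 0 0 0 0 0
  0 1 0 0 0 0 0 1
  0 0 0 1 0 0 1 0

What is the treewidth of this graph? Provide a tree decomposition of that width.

Treewidth 1.
One optimal decomposition is:
Bags: B1 = {0, 4}  B2 = {3, 4}  B3 = {3, 7}  B4 = {6, 7}  B5 = {1, 6}  B6 = {1, 5}  B7 = {2, 5}
Tree: B1–B2, B2–B3, B3–B4, B4–B5, B5–B6, B6–B7

The largest bag has 2 vertices, giving width 1; this decomposition certifies tw(G) ≤ 1. G has an edge, so its treewidth is at least 1. Therefore the treewidth is 1.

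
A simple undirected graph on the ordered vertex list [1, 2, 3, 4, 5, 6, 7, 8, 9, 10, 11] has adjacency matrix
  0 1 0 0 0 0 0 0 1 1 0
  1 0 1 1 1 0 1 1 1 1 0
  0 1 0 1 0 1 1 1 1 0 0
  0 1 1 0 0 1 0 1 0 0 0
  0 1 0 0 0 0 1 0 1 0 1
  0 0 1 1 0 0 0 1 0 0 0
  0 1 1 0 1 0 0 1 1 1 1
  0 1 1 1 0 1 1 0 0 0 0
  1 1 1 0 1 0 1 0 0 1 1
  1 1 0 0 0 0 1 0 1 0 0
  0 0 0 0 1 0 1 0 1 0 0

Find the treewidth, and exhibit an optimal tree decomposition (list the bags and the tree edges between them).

Treewidth 3.
Bags: B1 = {2, 3, 7, 8}  B2 = {2, 3, 7, 9}  B3 = {2, 3, 4, 8}  B4 = {2, 7, 9, 10}  B5 = {2, 5, 7, 9}  B6 = {1, 2, 9, 10}  B7 = {5, 7, 9, 11}  B8 = {3, 4, 6, 8}
Tree: B1–B2, B1–B3, B2–B4, B2–B5, B4–B6, B5–B7, B3–B8

Every bag has size at most 4, so the width is 4 − 1 = 3 and tw(G) ≤ 3. On the other hand G contains the 4-clique {1, 2, 9, 10}. A clique must lie in a single bag of any decomposition, so no decomposition can have width below 3. The upper and lower bounds meet at 3, so that is the treewidth.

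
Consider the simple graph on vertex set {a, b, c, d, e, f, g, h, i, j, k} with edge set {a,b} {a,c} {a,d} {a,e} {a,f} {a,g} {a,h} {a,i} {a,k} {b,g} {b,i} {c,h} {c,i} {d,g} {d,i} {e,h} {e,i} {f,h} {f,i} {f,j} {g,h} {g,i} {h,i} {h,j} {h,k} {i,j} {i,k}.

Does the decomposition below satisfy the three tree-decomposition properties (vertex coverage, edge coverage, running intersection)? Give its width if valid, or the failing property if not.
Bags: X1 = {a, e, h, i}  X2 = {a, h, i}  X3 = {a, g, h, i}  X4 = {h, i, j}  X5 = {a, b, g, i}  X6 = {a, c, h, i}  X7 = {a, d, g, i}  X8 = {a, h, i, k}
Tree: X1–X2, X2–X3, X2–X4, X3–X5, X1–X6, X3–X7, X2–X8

No — vertex f appears in no bag.

A tree decomposition must satisfy three properties: every vertex lies in some bag; for every edge, both endpoints lie together in some bag; and for every vertex, the bags containing it form a connected subtree. Here vertex f appears in no bag, so the decomposition is invalid.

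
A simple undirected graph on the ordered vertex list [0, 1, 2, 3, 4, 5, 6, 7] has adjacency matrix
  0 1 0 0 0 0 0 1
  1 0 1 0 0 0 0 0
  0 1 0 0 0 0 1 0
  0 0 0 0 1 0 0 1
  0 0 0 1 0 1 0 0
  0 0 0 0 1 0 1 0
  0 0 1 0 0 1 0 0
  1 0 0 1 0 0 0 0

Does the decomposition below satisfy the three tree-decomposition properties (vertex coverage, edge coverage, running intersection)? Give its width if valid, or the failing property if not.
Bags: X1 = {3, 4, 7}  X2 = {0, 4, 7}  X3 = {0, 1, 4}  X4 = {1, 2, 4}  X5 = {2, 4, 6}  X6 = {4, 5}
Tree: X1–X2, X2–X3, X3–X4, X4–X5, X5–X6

A tree decomposition must satisfy three properties: every vertex lies in some bag; for every edge, both endpoints lie together in some bag; and for every vertex, the bags containing it form a connected subtree. Here edge (6,5) lies in no bag, so the decomposition is invalid.

No — edge (6,5) lies in no bag.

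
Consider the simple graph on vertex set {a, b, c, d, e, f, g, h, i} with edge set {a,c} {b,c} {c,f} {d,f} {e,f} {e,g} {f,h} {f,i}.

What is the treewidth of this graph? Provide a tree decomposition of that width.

Treewidth 1.
Bags: B1 = {d, f}  B2 = {e, f}  B3 = {e, g}  B4 = {f, h}  B5 = {c, f}  B6 = {a, c}  B7 = {b, c}  B8 = {f, i}
Tree: B1–B2, B2–B3, B2–B4, B1–B5, B5–B6, B6–B7, B4–B8

Each bag holds 2 vertices, so the decomposition has width 1, which upper-bounds the treewidth. Any graph with an edge has treewidth ≥ 1, and G has the edge d–f. Therefore the treewidth is 1.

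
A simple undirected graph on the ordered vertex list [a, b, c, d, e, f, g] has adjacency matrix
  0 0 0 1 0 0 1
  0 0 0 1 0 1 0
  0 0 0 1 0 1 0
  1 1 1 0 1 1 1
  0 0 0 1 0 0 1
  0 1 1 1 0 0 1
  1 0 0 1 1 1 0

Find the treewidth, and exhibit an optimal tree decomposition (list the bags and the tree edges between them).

Treewidth 2.
One optimal decomposition is:
Bags: B1 = {b, d, f}  B2 = {d, f, g}  B3 = {c, d, f}  B4 = {a, d, g}  B5 = {d, e, g}
Tree: B1–B2, B2–B3, B2–B4, B2–B5

Each bag holds 3 vertices, so the decomposition has width 2, which upper-bounds the treewidth. On the other hand G contains the 3-clique {a, d, g}. A clique must lie in a single bag of any decomposition, so no decomposition can have width below 2. Therefore the treewidth is 2.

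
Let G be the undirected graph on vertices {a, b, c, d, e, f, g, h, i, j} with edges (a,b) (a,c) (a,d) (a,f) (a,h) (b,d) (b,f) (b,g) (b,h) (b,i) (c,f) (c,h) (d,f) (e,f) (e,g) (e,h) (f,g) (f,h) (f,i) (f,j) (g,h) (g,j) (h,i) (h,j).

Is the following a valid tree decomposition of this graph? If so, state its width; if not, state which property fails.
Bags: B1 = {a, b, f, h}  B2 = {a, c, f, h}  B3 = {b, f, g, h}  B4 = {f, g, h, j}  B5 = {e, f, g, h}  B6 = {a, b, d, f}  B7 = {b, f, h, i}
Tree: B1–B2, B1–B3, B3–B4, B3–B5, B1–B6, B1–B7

Checking the three conditions: (i) the bags cover all of {a, b, c, d, e, f, g, h, i, j}; (ii) for each edge, some bag contains both endpoints; (iii) the bags containing any fixed vertex form a subtree. All hold, so the decomposition is valid with width 4 − 1 = 3.

Yes; width 3.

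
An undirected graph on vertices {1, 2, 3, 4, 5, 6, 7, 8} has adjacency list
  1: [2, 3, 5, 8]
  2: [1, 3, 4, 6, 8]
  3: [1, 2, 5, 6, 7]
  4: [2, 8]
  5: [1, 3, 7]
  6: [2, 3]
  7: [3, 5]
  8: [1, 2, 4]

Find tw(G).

A width-2 tree decomposition is:
Bags: B1 = {1, 2, 8}  B2 = {1, 2, 3}  B3 = {1, 3, 5}  B4 = {3, 5, 7}  B5 = {2, 3, 6}  B6 = {2, 4, 8}
Tree: B1–B2, B2–B3, B3–B4, B2–B5, B1–B6
The largest bag has 3 vertices, giving width 2; this decomposition certifies tw(G) ≤ 2. Conversely, {1, 2, 8} is a clique of size 3, and the vertices of any clique must share a bag in every tree decomposition; so some bag has ≥ 3 vertices and tw(G) ≥ 2. Combining the bounds, tw(G) = 2.

2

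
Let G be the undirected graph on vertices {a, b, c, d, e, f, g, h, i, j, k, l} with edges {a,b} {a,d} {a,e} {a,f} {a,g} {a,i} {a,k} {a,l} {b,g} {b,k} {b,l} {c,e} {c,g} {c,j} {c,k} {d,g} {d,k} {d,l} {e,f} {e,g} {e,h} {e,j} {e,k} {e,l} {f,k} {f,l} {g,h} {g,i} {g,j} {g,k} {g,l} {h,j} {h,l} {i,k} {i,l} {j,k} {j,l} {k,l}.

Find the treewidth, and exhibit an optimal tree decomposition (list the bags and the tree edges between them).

Each bag holds 5 vertices, so the decomposition has width 4, which upper-bounds the treewidth. Conversely, {e, g, h, j, l} is a clique of size 5, and the vertices of any clique must share a bag in every tree decomposition; so some bag has ≥ 5 vertices and tw(G) ≥ 4. Hence tw(G) = 4 exactly.

Treewidth 4.
One optimal decomposition is:
Bags: B1 = {a, d, g, k, l}  B2 = {a, g, i, k, l}  B3 = {a, e, g, k, l}  B4 = {a, e, f, k, l}  B5 = {e, g, j, k, l}  B6 = {c, e, g, j, k}  B7 = {a, b, g, k, l}  B8 = {e, g, h, j, l}
Tree: B1–B2, B1–B3, B3–B4, B3–B5, B5–B6, B2–B7, B5–B8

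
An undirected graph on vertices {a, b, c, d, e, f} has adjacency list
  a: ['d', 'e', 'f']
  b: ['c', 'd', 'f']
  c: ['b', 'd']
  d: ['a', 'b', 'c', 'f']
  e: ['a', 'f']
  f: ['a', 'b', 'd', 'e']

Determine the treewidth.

2

A width-2 tree decomposition is:
Bags: B1 = {b, d, f}  B2 = {b, c, d}  B3 = {a, d, f}  B4 = {a, e, f}
Tree: B1–B2, B1–B3, B3–B4
Every bag has size at most 3, so the width is 3 − 1 = 2 and tw(G) ≤ 2. On the other hand G contains the 3-clique {b, c, d}. A clique must lie in a single bag of any decomposition, so no decomposition can have width below 2. The upper and lower bounds meet at 2, so that is the treewidth.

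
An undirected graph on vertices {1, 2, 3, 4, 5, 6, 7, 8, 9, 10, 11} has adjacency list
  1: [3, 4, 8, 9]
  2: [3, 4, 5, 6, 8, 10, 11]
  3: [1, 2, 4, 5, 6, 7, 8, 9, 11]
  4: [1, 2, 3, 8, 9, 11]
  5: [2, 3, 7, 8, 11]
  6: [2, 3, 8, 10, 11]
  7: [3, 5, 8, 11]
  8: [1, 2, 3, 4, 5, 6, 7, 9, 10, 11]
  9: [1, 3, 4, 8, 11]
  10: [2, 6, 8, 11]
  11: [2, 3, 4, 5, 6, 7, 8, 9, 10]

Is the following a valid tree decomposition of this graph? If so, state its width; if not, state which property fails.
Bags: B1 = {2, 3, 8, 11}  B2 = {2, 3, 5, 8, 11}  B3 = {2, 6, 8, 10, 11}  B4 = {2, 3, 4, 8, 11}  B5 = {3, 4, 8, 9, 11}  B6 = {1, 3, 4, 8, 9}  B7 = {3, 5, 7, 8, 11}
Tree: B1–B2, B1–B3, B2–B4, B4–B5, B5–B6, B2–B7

A tree decomposition must satisfy three properties: every vertex lies in some bag; for every edge, both endpoints lie together in some bag; and for every vertex, the bags containing it form a connected subtree. Here edge (6,3) lies in no bag, so the decomposition is invalid.

No — edge (6,3) lies in no bag.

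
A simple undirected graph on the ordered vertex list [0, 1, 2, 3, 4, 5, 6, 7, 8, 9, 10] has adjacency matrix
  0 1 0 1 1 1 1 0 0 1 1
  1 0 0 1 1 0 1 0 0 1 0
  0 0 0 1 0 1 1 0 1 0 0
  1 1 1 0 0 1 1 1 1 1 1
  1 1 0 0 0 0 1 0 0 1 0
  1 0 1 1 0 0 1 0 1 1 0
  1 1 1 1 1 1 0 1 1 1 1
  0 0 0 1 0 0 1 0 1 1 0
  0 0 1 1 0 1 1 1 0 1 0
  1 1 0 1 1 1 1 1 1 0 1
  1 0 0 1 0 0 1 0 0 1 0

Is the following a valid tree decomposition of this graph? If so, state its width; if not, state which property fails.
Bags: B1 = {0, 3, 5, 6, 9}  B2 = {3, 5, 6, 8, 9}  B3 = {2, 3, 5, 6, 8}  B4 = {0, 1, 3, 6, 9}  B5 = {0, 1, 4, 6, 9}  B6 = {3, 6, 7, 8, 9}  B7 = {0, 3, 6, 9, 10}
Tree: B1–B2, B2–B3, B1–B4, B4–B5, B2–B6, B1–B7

Yes; width 4.

Every vertex of G appears in some bag (union = {0, 1, 2, 3, 4, 5, 6, 7, 8, 9, 10}); every edge is covered by a bag; and for each vertex v the set of bags containing v is connected in the bag tree. The decomposition is therefore valid. The largest bag has 5 vertices, so the width is 4.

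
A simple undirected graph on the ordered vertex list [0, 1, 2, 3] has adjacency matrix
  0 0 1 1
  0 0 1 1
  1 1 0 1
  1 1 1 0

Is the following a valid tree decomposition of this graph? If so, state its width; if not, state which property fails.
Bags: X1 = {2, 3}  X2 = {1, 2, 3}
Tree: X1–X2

A tree decomposition must satisfy three properties: every vertex lies in some bag; for every edge, both endpoints lie together in some bag; and for every vertex, the bags containing it form a connected subtree. Here vertex 0 appears in no bag, so the decomposition is invalid.

No — vertex 0 appears in no bag.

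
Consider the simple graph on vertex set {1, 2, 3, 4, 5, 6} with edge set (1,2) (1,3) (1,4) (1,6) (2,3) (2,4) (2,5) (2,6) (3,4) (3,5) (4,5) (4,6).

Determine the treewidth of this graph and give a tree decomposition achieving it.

Treewidth 3.
One such decomposition:
Bags: B1 = {1, 2, 3, 4}  B2 = {2, 3, 4, 5}  B3 = {1, 2, 4, 6}
Tree: B1–B2, B1–B3

Every bag has size at most 4, so the width is 4 − 1 = 3 and tw(G) ≤ 3. Conversely, {1, 2, 3, 4} is a clique of size 4, and the vertices of any clique must share a bag in every tree decomposition; so some bag has ≥ 4 vertices and tw(G) ≥ 3. Combining the bounds, tw(G) = 3.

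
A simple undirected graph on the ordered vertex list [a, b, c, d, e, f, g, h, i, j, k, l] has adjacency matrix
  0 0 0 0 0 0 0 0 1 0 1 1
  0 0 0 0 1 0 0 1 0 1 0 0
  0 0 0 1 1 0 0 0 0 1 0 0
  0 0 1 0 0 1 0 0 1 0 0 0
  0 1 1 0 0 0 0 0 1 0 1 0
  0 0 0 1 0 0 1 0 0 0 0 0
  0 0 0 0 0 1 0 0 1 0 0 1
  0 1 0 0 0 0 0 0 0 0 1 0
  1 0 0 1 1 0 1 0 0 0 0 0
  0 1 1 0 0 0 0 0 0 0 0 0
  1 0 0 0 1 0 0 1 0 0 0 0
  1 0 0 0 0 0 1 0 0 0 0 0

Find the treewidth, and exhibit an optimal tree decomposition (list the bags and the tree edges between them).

The largest bag has 4 vertices, giving width 3; this decomposition certifies tw(G) ≤ 3. For the lower bound: the 4 vertex sets {b,h,j}, {k}, {e}, {a,c,d,i} are disjoint, each induces a connected subgraph, and every pair is joined by at least one edge of G. Contracting each set to a single vertex therefore yields K_{4} as a minor, and since treewidth is minor-monotone, tw(G) ≥ tw(K_{4}) = 3. The upper and lower bounds meet at 3, so that is the treewidth.

Treewidth 3.
One such decomposition:
Bags: B1 = {b, h, j, k}  B2 = {b, e, j, k}  B3 = {c, e, j, k}  B4 = {a, c, e, k}  B5 = {a, c, e, i}  B6 = {a, c, d, i}  B7 = {a, d, i, l}  B8 = {d, g, i, l}  B9 = {d, f, g, l}
Tree: B1–B2, B2–B3, B3–B4, B4–B5, B5–B6, B6–B7, B7–B8, B8–B9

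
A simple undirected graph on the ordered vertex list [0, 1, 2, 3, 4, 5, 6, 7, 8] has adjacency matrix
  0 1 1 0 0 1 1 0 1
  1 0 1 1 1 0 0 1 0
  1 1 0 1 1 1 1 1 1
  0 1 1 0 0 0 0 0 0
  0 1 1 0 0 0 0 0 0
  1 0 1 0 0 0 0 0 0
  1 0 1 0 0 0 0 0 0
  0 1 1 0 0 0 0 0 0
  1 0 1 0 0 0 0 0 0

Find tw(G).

2

A width-2 tree decomposition is:
Bags: B1 = {1, 2, 4}  B2 = {0, 1, 2}  B3 = {0, 2, 8}  B4 = {0, 2, 5}  B5 = {0, 2, 6}  B6 = {1, 2, 3}  B7 = {1, 2, 7}
Tree: B1–B2, B2–B3, B2–B4, B3–B5, B2–B6, B1–B7
Every bag has size at most 3, so the width is 3 − 1 = 2 and tw(G) ≤ 2. Conversely, {0, 2, 8} is a clique of size 3, and the vertices of any clique must share a bag in every tree decomposition; so some bag has ≥ 3 vertices and tw(G) ≥ 2. Hence tw(G) = 2 exactly.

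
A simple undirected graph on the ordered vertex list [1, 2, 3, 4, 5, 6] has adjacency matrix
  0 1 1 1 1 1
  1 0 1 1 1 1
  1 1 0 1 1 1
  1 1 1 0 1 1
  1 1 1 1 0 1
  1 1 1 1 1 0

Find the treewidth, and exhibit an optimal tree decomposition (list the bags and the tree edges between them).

Treewidth 5.
One optimal decomposition is:
Bags: B1 = {1, 2, 3, 4, 5, 6}
Tree: (single bag)

With just one bag of size 6, the width is 6 − 1 = 5, so tw(G) ≤ 5. For the lower bound, the 6 vertices {1, 2, 3, 4, 5, 6} are pairwise adjacent, and any tree decomposition puts a clique entirely inside one bag — forcing width ≥ 5. Hence tw(G) = 5 exactly.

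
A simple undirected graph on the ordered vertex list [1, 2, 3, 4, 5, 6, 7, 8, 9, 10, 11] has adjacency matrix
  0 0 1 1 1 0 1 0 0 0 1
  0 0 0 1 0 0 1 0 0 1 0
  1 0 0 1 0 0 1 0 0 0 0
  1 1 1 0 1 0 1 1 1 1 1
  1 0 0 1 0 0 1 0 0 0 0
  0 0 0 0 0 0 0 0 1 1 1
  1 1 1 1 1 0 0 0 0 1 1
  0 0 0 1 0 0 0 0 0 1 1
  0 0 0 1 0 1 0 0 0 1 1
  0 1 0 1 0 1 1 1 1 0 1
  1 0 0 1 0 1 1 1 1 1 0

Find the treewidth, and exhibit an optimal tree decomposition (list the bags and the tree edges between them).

The largest bag has 4 vertices, giving width 3; this decomposition certifies tw(G) ≤ 3. Conversely, {4, 8, 10, 11} is a clique of size 4, and the vertices of any clique must share a bag in every tree decomposition; so some bag has ≥ 4 vertices and tw(G) ≥ 3. The upper and lower bounds meet at 3, so that is the treewidth.

Treewidth 3.
One optimal decomposition is:
Bags: B1 = {1, 4, 7, 11}  B2 = {4, 7, 10, 11}  B3 = {4, 9, 10, 11}  B4 = {1, 3, 4, 7}  B5 = {1, 4, 5, 7}  B6 = {4, 8, 10, 11}  B7 = {6, 9, 10, 11}  B8 = {2, 4, 7, 10}
Tree: B1–B2, B2–B3, B1–B4, B4–B5, B3–B6, B3–B7, B2–B8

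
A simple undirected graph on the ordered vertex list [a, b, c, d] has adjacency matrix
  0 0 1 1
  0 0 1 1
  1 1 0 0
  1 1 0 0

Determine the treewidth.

2

A width-2 tree decomposition is:
Bags: B1 = {a, b, c}  B2 = {a, b, d}
Tree: B1–B2
The largest bag has 3 vertices, giving width 2; this decomposition certifies tw(G) ≤ 2. For the lower bound, G contains the cycle a–c–b–d–a, so G is not a forest; only forests have treewidth ≤ 1, hence tw(G) ≥ 2. Hence tw(G) = 2 exactly.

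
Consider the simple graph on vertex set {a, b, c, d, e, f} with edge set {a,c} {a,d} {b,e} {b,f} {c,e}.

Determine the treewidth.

1

A width-1 tree decomposition is:
Bags: B1 = {b, f}  B2 = {b, e}  B3 = {c, e}  B4 = {a, c}  B5 = {a, d}
Tree: B1–B2, B2–B3, B3–B4, B4–B5
The largest bag has 2 vertices, giving width 1; this decomposition certifies tw(G) ≤ 1. Since G has at least one edge (e.g. f–b), it is not an edgeless graph, so tw(G) ≥ 1. The upper and lower bounds meet at 1, so that is the treewidth.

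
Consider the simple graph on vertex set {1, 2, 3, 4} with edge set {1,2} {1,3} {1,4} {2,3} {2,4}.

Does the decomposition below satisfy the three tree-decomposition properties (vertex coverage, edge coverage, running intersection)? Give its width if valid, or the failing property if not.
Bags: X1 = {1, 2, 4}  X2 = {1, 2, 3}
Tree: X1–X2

Yes; width 2.

Vertex coverage: the bags together contain {1, 2, 3, 4}, the full vertex set. Edge coverage: each edge of G has both endpoints in at least one bag. Running intersection: for every vertex, the bags containing it form a connected subtree. All three properties hold, so this is a valid tree decomposition of width max|bag| − 1 = 2, and hence tw(G) ≤ 2.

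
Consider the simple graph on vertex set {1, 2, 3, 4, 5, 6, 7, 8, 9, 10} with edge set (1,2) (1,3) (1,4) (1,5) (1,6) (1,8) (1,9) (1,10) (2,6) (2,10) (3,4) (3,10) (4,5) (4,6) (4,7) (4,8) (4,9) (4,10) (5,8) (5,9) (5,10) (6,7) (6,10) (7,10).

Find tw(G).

A width-3 tree decomposition is:
Bags: B1 = {1, 4, 6, 10}  B2 = {1, 2, 6, 10}  B3 = {1, 4, 5, 10}  B4 = {1, 3, 4, 10}  B5 = {4, 6, 7, 10}  B6 = {1, 4, 5, 9}  B7 = {1, 4, 5, 8}
Tree: B1–B2, B1–B3, B3–B4, B1–B5, B3–B6, B6–B7
Each bag holds 4 vertices, so the decomposition has width 3, which upper-bounds the treewidth. For the lower bound, the 4 vertices {1, 2, 6, 10} are pairwise adjacent, and any tree decomposition puts a clique entirely inside one bag — forcing width ≥ 3. Therefore the treewidth is 3.

3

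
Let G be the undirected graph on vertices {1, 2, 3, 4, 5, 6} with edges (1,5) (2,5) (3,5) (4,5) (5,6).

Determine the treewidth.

A width-1 tree decomposition is:
Bags: B1 = {2, 5}  B2 = {3, 5}  B3 = {4, 5}  B4 = {5, 6}  B5 = {1, 5}
Tree: B1–B2, B2–B3, B3–B4, B1–B5
The largest bag has 2 vertices, giving width 1; this decomposition certifies tw(G) ≤ 1. Any graph with an edge has treewidth ≥ 1, and G has the edge 5–2. Combining the bounds, tw(G) = 1.

1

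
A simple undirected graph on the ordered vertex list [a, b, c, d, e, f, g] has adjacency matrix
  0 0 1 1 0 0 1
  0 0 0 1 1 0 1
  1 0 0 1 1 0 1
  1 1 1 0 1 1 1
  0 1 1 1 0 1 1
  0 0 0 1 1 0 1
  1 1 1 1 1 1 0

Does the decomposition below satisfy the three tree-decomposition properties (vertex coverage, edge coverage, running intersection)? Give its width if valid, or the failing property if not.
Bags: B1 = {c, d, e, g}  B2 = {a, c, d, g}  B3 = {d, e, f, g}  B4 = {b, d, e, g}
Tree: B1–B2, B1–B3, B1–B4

Yes; width 3.

Checking the three conditions: (i) the bags cover all of {a, b, c, d, e, f, g}; (ii) for each edge, some bag contains both endpoints; (iii) the bags containing any fixed vertex form a subtree. All hold, so the decomposition is valid with width 4 − 1 = 3.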